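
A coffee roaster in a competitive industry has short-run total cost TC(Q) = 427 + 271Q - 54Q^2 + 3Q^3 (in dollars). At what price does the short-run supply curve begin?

The firm shuts down when price falls below the minimum of average variable cost. AVC = VC/Q = 271 - 54Q + 3Q^2.
At the minimum of AVC, MC = AVC. MC = 271 - 108Q + 9Q^2; setting MC = AVC gives 6Q^2 - 54Q = 0, so Q = 9. min AVC = 28.
The firm shuts down for any P below $28.

$28 per unit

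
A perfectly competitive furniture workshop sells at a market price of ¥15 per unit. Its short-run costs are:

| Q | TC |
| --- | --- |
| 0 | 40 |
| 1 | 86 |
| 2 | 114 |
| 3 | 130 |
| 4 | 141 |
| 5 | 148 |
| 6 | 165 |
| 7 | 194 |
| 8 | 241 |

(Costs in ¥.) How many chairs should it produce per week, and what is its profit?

Compute π = P·Q − TC at each output: Q=0: -40; Q=1: -71; Q=2: -84; Q=3: -85; Q=4: -81; Q=5: -73; Q=6: -75; Q=7: -89; Q=8: -121.
Profit is highest at Q = 0. Equivalently, the lowest AVC in the table is 125/6 ≈ ¥20.83 at Q = 6, and P = ¥15 falls below it — price never covers variable cost, so the firm shuts down and loses only its fixed cost.

Q = 0 (shut down); profit = -¥40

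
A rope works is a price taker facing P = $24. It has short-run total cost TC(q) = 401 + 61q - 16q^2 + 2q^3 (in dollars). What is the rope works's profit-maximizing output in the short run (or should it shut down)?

Shut down

From TC, MC = TC'(q) = 61 - 32q + 6q^2 and AVC = VC/q = 61 - 16q + 2q^2.
AVC hits its minimum where MC = AVC, at q = 4, giving min AVC = 61 - 16·4 + 2·4^2 = $29.
Since P = $24 < min AVC = $29, price fails to cover variable cost at any output.
Shutting down limits the loss to fixed cost, $401.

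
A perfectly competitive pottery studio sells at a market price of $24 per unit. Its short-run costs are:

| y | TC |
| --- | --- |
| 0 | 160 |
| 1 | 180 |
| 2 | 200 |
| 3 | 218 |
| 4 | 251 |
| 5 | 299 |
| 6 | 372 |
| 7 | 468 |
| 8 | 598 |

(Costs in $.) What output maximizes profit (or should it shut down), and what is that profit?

Profit at each row (π = 24y − TC): y=0: -160; y=1: -156; y=2: -152; y=3: -146; y=4: -155; y=5: -179; y=6: -228; y=7: -300; y=8: -406.
Profit is maximized at y = 3. AVC there is 58/3 = $19.33 ≤ P, so producing beats shutting down (which would give -$160).

y = 3; profit = -$146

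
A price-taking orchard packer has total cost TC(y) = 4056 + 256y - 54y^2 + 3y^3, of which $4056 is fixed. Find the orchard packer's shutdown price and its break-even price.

Shutdown price = min AVC. AVC = 256 - 54y + 3y^2, with vertex at y = 9 and minimum $13.
ATC = 4056/y + 256 - 54y + 3y^2. Setting dATC/dy = −4056/y^2 − 54 + 6y = 0 gives y = 13 (since 6·13^3 − 54·13^2 = 4056).
min ATC = 4056/13 + 256 − 54·13 + 3·13^2 = $373. That is the break-even price.
Between these two prices the firm operates at a loss; above $373 it earns a profit.

Shutdown price = $13; break-even price = $373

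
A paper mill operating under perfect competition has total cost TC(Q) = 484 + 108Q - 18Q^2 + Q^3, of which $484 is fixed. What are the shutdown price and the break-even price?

AVC = 108 - 18Q + Q^2; minimized at Q = 9, giving min AVC = $27. That is the shutdown price.
ATC = 484/Q + 108 - 18Q + Q^2. Setting dATC/dQ = −484/Q^2 − 18 + 2Q = 0 gives Q = 11 (since 2·11^3 − 18·11^2 = 484).
min ATC = 484/11 + 108 − 18·11 + 11^2 = $75. That is the break-even price.
Between these two prices the firm operates at a loss; above $75 it earns a profit.

Shutdown price = $27; break-even price = $75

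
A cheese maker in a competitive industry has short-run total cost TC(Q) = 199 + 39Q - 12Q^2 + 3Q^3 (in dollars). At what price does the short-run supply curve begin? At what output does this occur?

$27 per unit, at Q = 2

The firm shuts down when price falls below the minimum of average variable cost. AVC = VC/Q = 39 - 12Q + 3Q^2.
dAVC/dQ = -12 + 6Q = 0 gives Q = 2. min AVC = 39 - 12·2 + 3·2^2 = 27.
For P < $27 the firm produces nothing.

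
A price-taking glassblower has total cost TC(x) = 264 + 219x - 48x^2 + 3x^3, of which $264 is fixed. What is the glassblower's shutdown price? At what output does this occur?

$27 per unit, at x = 8

Short-run supply begins at min AVC. From VC = 219x - 48x^2 + 3x^3, AVC = 219 - 48x + 3x^2.
At the minimum of AVC, MC = AVC. MC = 219 - 96x + 9x^2; setting MC = AVC gives 6x^2 - 48x = 0, so x = 8. min AVC = 27.
So the shutdown price is $27.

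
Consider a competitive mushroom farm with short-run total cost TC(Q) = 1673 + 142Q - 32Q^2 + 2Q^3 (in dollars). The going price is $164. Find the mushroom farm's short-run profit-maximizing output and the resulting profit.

Profit = -$221 at Q = 11

AVC = 142 - 32Q + 2Q^2 has its minimum $14 at Q = 8; price $164 clears that bar, so the firm operates.
With MC = 142 - 64Q + 6Q^2, P = MC on the upward-sloping part at Q* = 11.
TR = 164·11 = 1804. TC = 1673 + 352 = 2025. Profit = 1804 − 2025 = -$221.
By producing, the firm covers all variable cost plus $1452 of fixed cost; shutting down would lose the full $1673.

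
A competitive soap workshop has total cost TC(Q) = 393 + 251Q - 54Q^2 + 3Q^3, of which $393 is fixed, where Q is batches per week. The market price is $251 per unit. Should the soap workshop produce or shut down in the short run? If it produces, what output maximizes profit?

Produce at Q = 12

Variable cost is VC = 251Q - 54Q^2 + 3Q^3, so AVC = VC/Q = 251 - 54Q + 3Q^2 and MC = dTC/dQ = 251 - 108Q + 9Q^2.
The AVC parabola has its vertex at Q = 54/6 = 9, where AVC = 251 - 54·9 + 3·9^2 = $8.
P = $251 exceeds min AVC = $8, so the firm stays open.
Solving P = MC: -108Q + 9Q^2 = 0 ⇒ Q = 0 or 12. On the upward-sloping branch, Q* = 12.
Check: AVC at Q = 12 is $35 ≤ P, so revenue covers variable cost.
Profit = P·Q − TC = 251·12 − 813 = $2199.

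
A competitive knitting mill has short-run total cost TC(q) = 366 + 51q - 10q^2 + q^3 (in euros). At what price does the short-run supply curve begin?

€26 per unit

The shutdown price is the minimum of AVC. VC = 51q - 10q^2 + q^3, so AVC = 51 - 10q + q^2.
dAVC/dq = -10 + 2q = 0 gives q = 5. min AVC = 51 - 10·5 + 5^2 = 26.
So the shutdown price is €26.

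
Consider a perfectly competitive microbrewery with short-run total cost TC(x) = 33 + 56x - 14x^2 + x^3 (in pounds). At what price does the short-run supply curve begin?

The firm shuts down when price falls below the minimum of average variable cost. AVC = VC/x = 56 - 14x + x^2.
dAVC/dx = -14 + 2x = 0 gives x = 7. min AVC = 56 - 14·7 + 7^2 = 7.
For P < £7 the firm produces nothing.

£7 per unit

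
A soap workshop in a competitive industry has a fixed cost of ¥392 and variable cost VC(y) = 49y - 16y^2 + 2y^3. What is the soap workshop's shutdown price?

¥17 per unit

The shutdown price is the minimum of AVC. VC = 49y - 16y^2 + 2y^3, so AVC = 49 - 16y + 2y^2.
At the minimum of AVC, MC = AVC. MC = 49 - 32y + 6y^2; setting MC = AVC gives 4y^2 - 16y = 0, so y = 4. min AVC = 17.
The firm shuts down for any P below ¥17.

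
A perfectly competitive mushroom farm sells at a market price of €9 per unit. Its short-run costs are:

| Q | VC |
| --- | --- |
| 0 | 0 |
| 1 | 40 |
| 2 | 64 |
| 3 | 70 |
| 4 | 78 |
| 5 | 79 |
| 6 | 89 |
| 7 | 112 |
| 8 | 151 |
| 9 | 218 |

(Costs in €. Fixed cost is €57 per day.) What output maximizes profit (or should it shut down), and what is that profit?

Q = 0 (shut down); profit = -€57

Compute π = P·Q − TC at each output: Q=0: -57; Q=1: -88; Q=2: -103; Q=3: -100; Q=4: -99; Q=5: -91; Q=6: -92; Q=7: -106; Q=8: -136; Q=9: -194.
Profit is highest at Q = 0. Equivalently, the lowest AVC in the table is 89/6 ≈ €14.83 at Q = 6, and P = €9 falls below it — price never covers variable cost, so the firm shuts down and loses only its fixed cost.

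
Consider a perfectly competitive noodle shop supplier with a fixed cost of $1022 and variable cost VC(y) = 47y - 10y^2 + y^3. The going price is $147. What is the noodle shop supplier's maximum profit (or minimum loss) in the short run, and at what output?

AVC = 47 - 10y + y^2; min AVC = $22 at y = 5. Since P = $147 ≥ min AVC, the firm produces.
With MC = 47 - 20y + 3y^2, P = MC on the upward-sloping part at y* = 10.
TR = 147·10 = 1470. TC = 1022 + 470 = 1492. Profit = 1470 − 1492 = -$22.
By producing, the firm covers all variable cost plus $1000 of fixed cost; shutting down would lose the full $1022.

Profit = -$22 at y = 10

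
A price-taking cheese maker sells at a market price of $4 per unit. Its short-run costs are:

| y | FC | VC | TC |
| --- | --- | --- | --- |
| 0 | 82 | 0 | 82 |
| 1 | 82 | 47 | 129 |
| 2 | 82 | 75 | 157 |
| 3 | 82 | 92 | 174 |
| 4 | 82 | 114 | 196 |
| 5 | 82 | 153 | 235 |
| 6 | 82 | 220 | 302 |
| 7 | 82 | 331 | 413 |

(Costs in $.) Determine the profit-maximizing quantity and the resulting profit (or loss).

Tabulate TR − TC: y=0: -82; y=1: -125; y=2: -149; y=3: -162; y=4: -180; y=5: -215; y=6: -278; y=7: -385.
Profit is highest at y = 0. Equivalently, the lowest AVC in the table is 114/4 ≈ $28.50 at y = 4, and P = $4 falls below it — price never covers variable cost, so the firm shuts down and loses only its fixed cost.

y = 0 (shut down); profit = -$82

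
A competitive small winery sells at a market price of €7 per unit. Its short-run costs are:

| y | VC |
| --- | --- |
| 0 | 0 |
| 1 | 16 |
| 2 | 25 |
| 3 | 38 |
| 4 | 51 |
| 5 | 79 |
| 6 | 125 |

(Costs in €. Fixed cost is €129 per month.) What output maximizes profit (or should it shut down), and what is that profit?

Compute π = P·y − TC at each output: y=0: -129; y=1: -138; y=2: -140; y=3: -146; y=4: -152; y=5: -173; y=6: -212.
Profit is highest at y = 0. Equivalently, the lowest AVC in the table is 25/2 ≈ €12.50 at y = 2, and P = €7 falls below it — price never covers variable cost, so the firm shuts down and loses only its fixed cost.

y = 0 (shut down); profit = -€129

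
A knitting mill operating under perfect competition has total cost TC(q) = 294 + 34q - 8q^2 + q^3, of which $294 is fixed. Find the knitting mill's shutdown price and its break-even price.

Shutdown price = $18; break-even price = $69

AVC = 34 - 8q + q^2; minimized at q = 4, giving min AVC = $18. That is the shutdown price.
ATC = 294/q + 34 - 8q + q^2. Setting dATC/dq = −294/q^2 − 8 + 2q = 0 gives q = 7 (since 2·7^3 − 8·7^2 = 294).
min ATC = 294/7 + 34 − 8·7 + 7^2 = $69. That is the break-even price.
Between these two prices the firm operates at a loss; above $69 it earns a profit.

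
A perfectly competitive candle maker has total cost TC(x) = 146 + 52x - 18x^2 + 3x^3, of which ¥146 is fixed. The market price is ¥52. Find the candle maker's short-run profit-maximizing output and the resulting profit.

Profit = -¥50 at x = 4

AVC = 52 - 18x + 3x^2 has its minimum ¥25 at x = 3; price ¥52 clears that bar, so the firm operates.
With MC = 52 - 36x + 9x^2, P = MC on the upward-sloping part at x* = 4.
TR = 52·4 = 208. TC = 146 + 112 = 258. Profit = 208 − 258 = -¥50.
Shutting down would mean losing the fixed cost of ¥146, so operating at a loss of ¥50 is better by ¥96.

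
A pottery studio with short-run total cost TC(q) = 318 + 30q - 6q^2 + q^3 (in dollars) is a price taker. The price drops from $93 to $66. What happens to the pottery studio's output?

Output falls from 7 to 6

AVC = 30 - 6q + q^2, minimized at q = 3 where min AVC = $21. MC = 30 - 12q + 3q^2.
At P = $93 ≥ min AVC, set P = MC on the rising branch: q = 7.
At P = $66 ≥ min AVC, set P = MC: q = 6. The firm stays open but cuts output.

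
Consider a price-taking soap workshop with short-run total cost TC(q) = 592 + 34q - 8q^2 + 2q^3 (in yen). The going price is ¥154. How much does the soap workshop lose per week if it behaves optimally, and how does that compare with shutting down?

Profit = -¥16 at q = 6

AVC = 34 - 8q + 2q^2 has its minimum ¥26 at q = 2; price ¥154 clears that bar, so the firm operates.
MC = 34 - 16q + 6q^2. Setting P = MC and taking the root on the rising branch gives q* = 6.
TR = 154·6 = 924. TC = 592 + 348 = 940. Profit = 924 − 940 = -¥16.
That loss of ¥16 beats the ¥592 the firm would lose by shutting down; producing recovers ¥576 of fixed cost.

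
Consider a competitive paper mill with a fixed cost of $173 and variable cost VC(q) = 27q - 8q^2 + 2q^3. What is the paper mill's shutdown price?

$19 per unit

The firm shuts down when price falls below the minimum of average variable cost. AVC = VC/q = 27 - 8q + 2q^2.
dAVC/dq = -8 + 4q = 0 gives q = 2. min AVC = 27 - 8·2 + 2·2^2 = 19.
The firm shuts down for any P below $19.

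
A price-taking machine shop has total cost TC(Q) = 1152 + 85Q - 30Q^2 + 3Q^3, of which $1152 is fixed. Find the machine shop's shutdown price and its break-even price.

Shutdown price = min AVC. AVC = 85 - 30Q + 3Q^2, with vertex at Q = 5 and minimum $10.
ATC = 1152/Q + 85 - 30Q + 3Q^2. Setting dATC/dQ = −1152/Q^2 − 30 + 6Q = 0 gives Q = 8 (since 6·8^3 − 30·8^2 = 1152).
min ATC = 1152/8 + 85 − 30·8 + 3·8^2 = $181. That is the break-even price.
Between these two prices the firm operates at a loss; above $181 it earns a profit.

Shutdown price = $10; break-even price = $181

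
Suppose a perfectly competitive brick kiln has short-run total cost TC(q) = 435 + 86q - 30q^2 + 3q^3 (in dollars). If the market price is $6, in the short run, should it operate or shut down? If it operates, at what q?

Strip out fixed cost: VC = 86q - 30q^2 + 3q^3. Then AVC = 86 - 30q + 3q^2 and MC = 86 - 60q + 9q^2.
The AVC parabola has its vertex at q = 30/6 = 5, where AVC = 86 - 30·5 + 3·5^2 = $11.
Since P = $6 < min AVC = $11, price fails to cover variable cost at any output.
Shutting down limits the loss to fixed cost, $435.

Shut down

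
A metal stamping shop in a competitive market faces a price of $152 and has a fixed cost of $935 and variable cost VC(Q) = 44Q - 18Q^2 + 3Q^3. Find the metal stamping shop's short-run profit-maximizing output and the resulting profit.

Profit = -$287 at Q = 6

AVC = 44 - 18Q + 3Q^2; min AVC = $17 at Q = 3. Since P = $152 ≥ min AVC, the firm produces.
With MC = 44 - 36Q + 9Q^2, P = MC on the upward-sloping part at Q* = 6.
TR = 152·6 = 912. TC = 935 + 264 = 1199. Profit = 912 − 1199 = -$287.
Shutting down would mean losing the fixed cost of $935, so operating at a loss of $287 is better by $648.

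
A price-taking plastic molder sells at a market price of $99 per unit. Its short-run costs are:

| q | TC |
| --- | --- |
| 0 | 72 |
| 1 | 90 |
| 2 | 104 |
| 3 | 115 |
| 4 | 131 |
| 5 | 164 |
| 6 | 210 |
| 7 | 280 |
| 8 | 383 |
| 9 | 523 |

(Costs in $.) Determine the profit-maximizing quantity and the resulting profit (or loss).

Profit at each row (π = 99q − TC): q=0: -72; q=1: 9; q=2: 94; q=3: 182; q=4: 265; q=5: 331; q=6: 384; q=7: 413; q=8: 409; q=9: 368.
Profit is maximized at q = 7. AVC there is 208/7 = $29.71 ≤ P, so producing beats shutting down (which would give -$72).

q = 7; profit = $413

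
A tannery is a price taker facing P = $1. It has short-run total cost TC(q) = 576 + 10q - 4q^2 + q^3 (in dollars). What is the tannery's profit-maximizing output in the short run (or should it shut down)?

Strip out fixed cost: VC = 10q - 4q^2 + q^3. Then AVC = 10 - 4q + q^2 and MC = 10 - 8q + 3q^2.
AVC is minimized where dAVC/dq = -4 + 2q = 0, at q = 2; min AVC = 10 - 4·2 + 2^2 = $6.
P = $1 lies below min AVC = $6; no output level covers variable cost.
Best response: produce nothing and absorb the $576 fixed cost.

Shut down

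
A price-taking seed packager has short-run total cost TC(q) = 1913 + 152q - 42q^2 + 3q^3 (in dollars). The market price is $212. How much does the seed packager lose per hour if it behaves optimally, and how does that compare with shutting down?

Profit = -$113 at q = 10

AVC = 152 - 42q + 3q^2 has its minimum $5 at q = 7; price $212 clears that bar, so the firm operates.
MC = 152 - 84q + 9q^2. Setting P = MC and taking the root on the rising branch gives q* = 10.
TR = 212·10 = 2120. TC = 1913 + 320 = 2233. Profit = 2120 − 2233 = -$113.
Shutting down would mean losing the fixed cost of $1913, so operating at a loss of $113 is better by $1800.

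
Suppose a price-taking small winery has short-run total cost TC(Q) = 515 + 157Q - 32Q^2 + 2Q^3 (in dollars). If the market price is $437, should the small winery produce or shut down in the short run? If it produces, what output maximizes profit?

Strip out fixed cost: VC = 157Q - 32Q^2 + 2Q^3. Then AVC = 157 - 32Q + 2Q^2 and MC = 157 - 64Q + 6Q^2.
AVC is minimized where dAVC/dQ = -32 + 4Q = 0, at Q = 8; min AVC = 157 - 32·8 + 2·8^2 = $29.
Since P = $437 ≥ min AVC = $29, price covers variable cost and the firm should produce.
Set P = MC: 437 = 157 - 64Q + 6Q^2 → -280 - 64Q + 6Q^2 = 0. The roots are Q = -10/3 and Q = 14; the profit-maximizing output is on the rising part of MC, so Q* = 14.
Check: AVC at Q = 14 is $101 ≤ P, so revenue covers variable cost.
Profit = P·Q − TC = 437·14 − 1929 = $4189.

Produce at Q = 14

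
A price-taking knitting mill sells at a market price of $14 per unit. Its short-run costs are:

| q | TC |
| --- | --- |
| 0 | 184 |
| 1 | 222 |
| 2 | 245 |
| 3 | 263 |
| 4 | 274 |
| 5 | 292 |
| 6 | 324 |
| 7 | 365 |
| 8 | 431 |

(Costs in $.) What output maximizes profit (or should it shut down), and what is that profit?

Profit at each row (π = 14q − TC): q=0: -184; q=1: -208; q=2: -217; q=3: -221; q=4: -218; q=5: -222; q=6: -240; q=7: -267; q=8: -319.
Profit is highest at q = 0. Equivalently, the lowest AVC in the table is 108/5 ≈ $21.60 at q = 5, and P = $14 falls below it — price never covers variable cost, so the firm shuts down and loses only its fixed cost.

q = 0 (shut down); profit = -$184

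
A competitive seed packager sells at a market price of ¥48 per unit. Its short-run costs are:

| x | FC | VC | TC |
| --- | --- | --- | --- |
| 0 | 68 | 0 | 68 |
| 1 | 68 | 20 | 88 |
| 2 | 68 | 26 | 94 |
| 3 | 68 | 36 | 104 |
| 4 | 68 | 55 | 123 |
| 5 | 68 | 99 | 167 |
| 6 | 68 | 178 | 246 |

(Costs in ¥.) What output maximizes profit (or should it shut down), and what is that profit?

Tabulate TR − TC: x=0: -68; x=1: -40; x=2: 2; x=3: 40; x=4: 69; x=5: 73; x=6: 42.
Profit is maximized at x = 5. AVC there is 99/5 = ¥19.80 ≤ P, so producing beats shutting down (which would give -¥68).

x = 5; profit = ¥73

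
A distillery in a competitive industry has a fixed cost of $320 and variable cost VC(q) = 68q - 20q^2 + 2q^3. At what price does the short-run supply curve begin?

$18 per unit

The firm shuts down when price falls below the minimum of average variable cost. AVC = VC/q = 68 - 20q + 2q^2.
dAVC/dq = -20 + 4q = 0 gives q = 5. min AVC = 68 - 20·5 + 2·5^2 = 18.
So the shutdown price is $18.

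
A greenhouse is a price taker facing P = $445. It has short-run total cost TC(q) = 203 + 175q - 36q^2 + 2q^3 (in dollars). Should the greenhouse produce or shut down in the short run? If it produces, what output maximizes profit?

Produce at q = 15

From TC, MC = TC'(q) = 175 - 72q + 6q^2 and AVC = VC/q = 175 - 36q + 2q^2.
AVC hits its minimum where MC = AVC, at q = 9, giving min AVC = 175 - 36·9 + 2·9^2 = $13.
Because $445 ≥ $13, revenue can cover variable cost; the firm operates.
Solving P = MC: -270 - 72q + 6q^2 = 0 ⇒ q = -3 or 15. On the upward-sloping branch, q* = 15.
Check: AVC at q = 15 is $85 ≤ P, so revenue covers variable cost.
Profit = P·q − TC = 445·15 − 1478 = $5197.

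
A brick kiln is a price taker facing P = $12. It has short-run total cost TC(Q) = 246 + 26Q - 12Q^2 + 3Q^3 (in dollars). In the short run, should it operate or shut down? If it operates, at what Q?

From TC, MC = TC'(Q) = 26 - 24Q + 9Q^2 and AVC = VC/Q = 26 - 12Q + 3Q^2.
AVC is minimized where dAVC/dQ = -12 + 6Q = 0, at Q = 2; min AVC = 26 - 12·2 + 3·2^2 = $14.
P = $12 lies below min AVC = $14; no output level covers variable cost.
Shutting down limits the loss to fixed cost, $246.

Shut down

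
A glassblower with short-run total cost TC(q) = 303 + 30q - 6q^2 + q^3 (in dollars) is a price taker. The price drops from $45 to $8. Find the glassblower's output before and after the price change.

AVC = 30 - 6q + q^2, minimized at q = 3 where min AVC = $21. MC = 30 - 12q + 3q^2.
With P = $45 above the shutdown price, P = MC gives q = 5.
At P = $8 < min AVC = $21, price no longer covers variable cost at any output, so the firm shuts down: q = 0.

Output falls from 5 to 0 (the firm shuts down)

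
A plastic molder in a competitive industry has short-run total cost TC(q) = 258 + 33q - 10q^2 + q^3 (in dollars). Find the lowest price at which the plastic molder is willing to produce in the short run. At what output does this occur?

The shutdown price is the minimum of AVC. VC = 33q - 10q^2 + q^3, so AVC = 33 - 10q + q^2.
dAVC/dq = -10 + 2q = 0 gives q = 5. min AVC = 33 - 10·5 + 5^2 = 8.
The firm shuts down for any P below $8.

$8 per unit, at q = 5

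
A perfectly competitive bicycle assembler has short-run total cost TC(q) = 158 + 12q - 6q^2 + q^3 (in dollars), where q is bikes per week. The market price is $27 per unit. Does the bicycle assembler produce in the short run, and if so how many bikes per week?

Produce at q = 5

Variable cost is VC = 12q - 6q^2 + q^3, so AVC = VC/q = 12 - 6q + q^2 and MC = dTC/dq = 12 - 12q + 3q^2.
AVC is minimized where dAVC/dq = -6 + 2q = 0, at q = 3; min AVC = 12 - 6·3 + 3^2 = $3.
Because $27 ≥ $3, revenue can cover variable cost; the firm operates.
Solving P = MC: -15 - 12q + 3q^2 = 0 ⇒ q = -1 or 5. On the upward-sloping branch, q* = 5.
Check: AVC at q = 5 is $7 ≤ P, so revenue covers variable cost.
Profit = P·q − TC = 27·5 − 193 = -$58, a loss, but smaller than the $158 fixed cost the firm would lose by shutting down.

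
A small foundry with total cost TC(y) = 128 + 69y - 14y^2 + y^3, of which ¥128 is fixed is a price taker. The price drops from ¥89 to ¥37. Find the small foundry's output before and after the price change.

MC = 69 - 28y + 3y^2; the shutdown threshold is min AVC = ¥20 (at y = 7).
At P = ¥89 ≥ min AVC, set P = MC on the rising branch: y = 10.
At P = ¥37 ≥ min AVC, set P = MC: y = 8. The firm stays open but cuts output.

Output falls from 10 to 8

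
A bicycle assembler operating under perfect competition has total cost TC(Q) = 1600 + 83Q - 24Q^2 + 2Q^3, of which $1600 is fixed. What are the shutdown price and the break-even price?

Shutdown price = $11; break-even price = $203

Shutdown price = min AVC. AVC = 83 - 24Q + 2Q^2, with vertex at Q = 6 and minimum $11.
ATC = 1600/Q + 83 - 24Q + 2Q^2. Setting dATC/dQ = −1600/Q^2 − 24 + 4Q = 0 gives Q = 10 (since 4·10^3 − 24·10^2 = 1600).
min ATC = 1600/10 + 83 − 24·10 + 2·10^2 = $203. That is the break-even price.
For $11 ≤ P < $203 the firm produces at a loss; below $11 it shuts down.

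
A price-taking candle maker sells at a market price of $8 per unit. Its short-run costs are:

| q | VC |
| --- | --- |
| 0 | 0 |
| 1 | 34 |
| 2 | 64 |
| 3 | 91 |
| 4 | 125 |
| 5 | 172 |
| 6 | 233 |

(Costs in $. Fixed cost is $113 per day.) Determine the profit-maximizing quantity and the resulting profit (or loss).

Tabulate TR − TC: q=0: -113; q=1: -139; q=2: -161; q=3: -180; q=4: -206; q=5: -245; q=6: -298.
Profit is highest at q = 0. Equivalently, the lowest AVC in the table is 91/3 ≈ $30.33 at q = 3, and P = $8 falls below it — price never covers variable cost, so the firm shuts down and loses only its fixed cost.

q = 0 (shut down); profit = -$113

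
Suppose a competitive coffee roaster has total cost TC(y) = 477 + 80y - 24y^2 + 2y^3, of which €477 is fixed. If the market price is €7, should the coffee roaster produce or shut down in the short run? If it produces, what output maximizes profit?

Shut down

Strip out fixed cost: VC = 80y - 24y^2 + 2y^3. Then AVC = 80 - 24y + 2y^2 and MC = 80 - 48y + 6y^2.
AVC hits its minimum where MC = AVC, at y = 6, giving min AVC = 80 - 24·6 + 2·6^2 = €8.
With P < min AVC (€7 < €8), every unit sold adds to the loss.
Best response: produce nothing and absorb the €477 fixed cost.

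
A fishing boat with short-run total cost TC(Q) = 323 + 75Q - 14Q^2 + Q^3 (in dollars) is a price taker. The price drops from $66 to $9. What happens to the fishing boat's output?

AVC = 75 - 14Q + Q^2, minimized at Q = 7 where min AVC = $26. MC = 75 - 28Q + 3Q^2.
At P = $66 ≥ min AVC, set P = MC on the rising branch: Q = 9.
At P = $9 < min AVC = $26, price no longer covers variable cost at any output, so the firm shuts down: Q = 0.

Output falls from 9 to 0 (the firm shuts down)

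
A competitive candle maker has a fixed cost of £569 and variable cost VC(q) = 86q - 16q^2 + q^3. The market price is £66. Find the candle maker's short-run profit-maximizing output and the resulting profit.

Profit = -£169 at q = 10

AVC = 86 - 16q + q^2 has its minimum £22 at q = 8; price £66 clears that bar, so the firm operates.
MC = 86 - 32q + 3q^2. Setting P = MC and taking the root on the rising branch gives q* = 10.
TR = 66·10 = 660. TC = 569 + 260 = 829. Profit = 660 − 829 = -£169.
Shutting down would mean losing the fixed cost of £569, so operating at a loss of £169 is better by £400.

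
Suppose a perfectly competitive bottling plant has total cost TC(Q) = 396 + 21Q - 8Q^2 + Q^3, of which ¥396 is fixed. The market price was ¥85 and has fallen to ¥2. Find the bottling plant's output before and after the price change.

Output falls from 8 to 0 (the firm shuts down)

AVC = 21 - 8Q + Q^2, minimized at Q = 4 where min AVC = ¥5. MC = 21 - 16Q + 3Q^2.
With P = ¥85 above the shutdown price, P = MC gives Q = 8.
At P = ¥2 < min AVC = ¥5, price no longer covers variable cost at any output, so the firm shuts down: Q = 0.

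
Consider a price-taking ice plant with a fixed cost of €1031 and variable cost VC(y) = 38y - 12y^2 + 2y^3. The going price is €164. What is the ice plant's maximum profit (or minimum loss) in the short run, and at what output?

Profit = -€247 at y = 7

AVC = 38 - 12y + 2y^2 has its minimum €20 at y = 3; price €164 clears that bar, so the firm operates.
With MC = 38 - 24y + 6y^2, P = MC on the upward-sloping part at y* = 7.
TR = 164·7 = 1148. TC = 1031 + 364 = 1395. Profit = 1148 − 1395 = -€247.
Shutting down would mean losing the fixed cost of €1031, so operating at a loss of €247 is better by €784.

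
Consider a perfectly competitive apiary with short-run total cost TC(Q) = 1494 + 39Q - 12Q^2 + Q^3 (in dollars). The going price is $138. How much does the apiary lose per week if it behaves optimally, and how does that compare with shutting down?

Profit = -$284 at Q = 11

AVC = 39 - 12Q + Q^2 has its minimum $3 at Q = 6; price $138 clears that bar, so the firm operates.
MC = 39 - 24Q + 3Q^2. Setting P = MC and taking the root on the rising branch gives Q* = 11.
TR = 138·11 = 1518. TC = 1494 + 308 = 1802. Profit = 1518 − 1802 = -$284.
Shutting down would mean losing the fixed cost of $1494, so operating at a loss of $284 is better by $1210.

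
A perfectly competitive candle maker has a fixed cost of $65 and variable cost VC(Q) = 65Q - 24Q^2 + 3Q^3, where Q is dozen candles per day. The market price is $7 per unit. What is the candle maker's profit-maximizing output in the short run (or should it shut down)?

Shut down

From TC, MC = TC'(Q) = 65 - 48Q + 9Q^2 and AVC = VC/Q = 65 - 24Q + 3Q^2.
AVC hits its minimum where MC = AVC, at Q = 4, giving min AVC = 65 - 24·4 + 3·4^2 = $17.
P = $7 lies below min AVC = $17; no output level covers variable cost.
Shutting down limits the loss to fixed cost, $65.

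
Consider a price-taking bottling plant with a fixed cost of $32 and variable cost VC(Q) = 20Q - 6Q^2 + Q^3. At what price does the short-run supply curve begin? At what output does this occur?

The shutdown price is the minimum of AVC. VC = 20Q - 6Q^2 + Q^3, so AVC = 20 - 6Q + Q^2.
dAVC/dQ = -6 + 2Q = 0 gives Q = 3. min AVC = 20 - 6·3 + 3^2 = 11.
So the shutdown price is $11.

$11 per unit, at Q = 3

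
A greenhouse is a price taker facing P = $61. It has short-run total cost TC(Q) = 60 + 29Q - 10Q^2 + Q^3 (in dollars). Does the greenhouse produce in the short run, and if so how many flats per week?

Produce at Q = 8

Strip out fixed cost: VC = 29Q - 10Q^2 + Q^3. Then AVC = 29 - 10Q + Q^2 and MC = 29 - 20Q + 3Q^2.
The AVC parabola has its vertex at Q = 10/2 = 5, where AVC = 29 - 10·5 + 5^2 = $4.
P = $61 exceeds min AVC = $4, so the firm stays open.
P = MC gives -32 - 20Q + 3Q^2 = 0, with roots -4/3 and 8. Take the larger (rising MC): Q* = 8.
Check: AVC at Q = 8 is $13 ≤ P, so revenue covers variable cost.
Profit = P·Q − TC = 61·8 − 164 = $324.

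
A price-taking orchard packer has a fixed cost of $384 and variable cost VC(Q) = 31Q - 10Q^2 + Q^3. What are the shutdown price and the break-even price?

Shutdown price = $6; break-even price = $63

Shutdown price = min AVC. AVC = 31 - 10Q + Q^2, with vertex at Q = 5 and minimum $6.
ATC = 384/Q + 31 - 10Q + Q^2. Setting dATC/dQ = −384/Q^2 − 10 + 2Q = 0 gives Q = 8 (since 2·8^3 − 10·8^2 = 384).
min ATC = 384/8 + 31 − 10·8 + 8^2 = $63. That is the break-even price.
For $6 ≤ P < $63 the firm produces at a loss; below $6 it shuts down.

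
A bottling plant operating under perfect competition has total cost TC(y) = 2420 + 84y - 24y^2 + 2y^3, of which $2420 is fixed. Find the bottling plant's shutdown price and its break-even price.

Shutdown price = $12; break-even price = $282

Shutdown price = min AVC. AVC = 84 - 24y + 2y^2, with vertex at y = 6 and minimum $12.
ATC = 2420/y + 84 - 24y + 2y^2. Setting dATC/dy = −2420/y^2 − 24 + 4y = 0 gives y = 11 (since 4·11^3 − 24·11^2 = 2420).
min ATC = 2420/11 + 84 − 24·11 + 2·11^2 = $282. That is the break-even price.
For $12 ≤ P < $282 the firm produces at a loss; below $12 it shuts down.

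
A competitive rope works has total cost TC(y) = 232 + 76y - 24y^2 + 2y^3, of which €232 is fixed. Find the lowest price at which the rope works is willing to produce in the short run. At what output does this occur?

The shutdown price is the minimum of AVC. VC = 76y - 24y^2 + 2y^3, so AVC = 76 - 24y + 2y^2.
At the minimum of AVC, MC = AVC. MC = 76 - 48y + 6y^2; setting MC = AVC gives 4y^2 - 24y = 0, so y = 6. min AVC = 4.
So the shutdown price is €4.

€4 per unit, at y = 6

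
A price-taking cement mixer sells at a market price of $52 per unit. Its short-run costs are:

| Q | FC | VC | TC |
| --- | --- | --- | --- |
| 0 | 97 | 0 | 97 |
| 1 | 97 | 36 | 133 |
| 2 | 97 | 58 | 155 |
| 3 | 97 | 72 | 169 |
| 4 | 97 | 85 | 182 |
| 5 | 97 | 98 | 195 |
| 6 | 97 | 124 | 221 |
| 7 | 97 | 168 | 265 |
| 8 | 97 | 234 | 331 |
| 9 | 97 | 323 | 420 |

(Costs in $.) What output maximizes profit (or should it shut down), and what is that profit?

Compute π = P·Q − TC at each output: Q=0: -97; Q=1: -81; Q=2: -51; Q=3: -13; Q=4: 26; Q=5: 65; Q=6: 91; Q=7: 99; Q=8: 85; Q=9: 48.
Profit is maximized at Q = 7. AVC there is 168/7 = $24 ≤ P, so producing beats shutting down (which would give -$97).

Q = 7; profit = $99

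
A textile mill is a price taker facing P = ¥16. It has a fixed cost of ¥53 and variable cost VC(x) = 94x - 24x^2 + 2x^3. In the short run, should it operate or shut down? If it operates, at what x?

From TC, MC = TC'(x) = 94 - 48x + 6x^2 and AVC = VC/x = 94 - 24x + 2x^2.
AVC is minimized where dAVC/dx = -24 + 4x = 0, at x = 6; min AVC = 94 - 24·6 + 2·6^2 = ¥22.
With P < min AVC (¥16 < ¥22), every unit sold adds to the loss.
The firm minimizes its loss by shutting down and losing only its fixed cost of ¥53.

Shut down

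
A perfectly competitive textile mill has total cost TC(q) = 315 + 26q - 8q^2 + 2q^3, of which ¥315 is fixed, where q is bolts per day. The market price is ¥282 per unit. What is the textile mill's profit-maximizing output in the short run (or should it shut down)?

Produce at q = 8

Variable cost is VC = 26q - 8q^2 + 2q^3, so AVC = VC/q = 26 - 8q + 2q^2 and MC = dTC/dq = 26 - 16q + 6q^2.
AVC hits its minimum where MC = AVC, at q = 2, giving min AVC = 26 - 8·2 + 2·2^2 = ¥18.
Because ¥282 ≥ ¥18, revenue can cover variable cost; the firm operates.
Solving P = MC: -256 - 16q + 6q^2 = 0 ⇒ q = -16/3 or 8. On the upward-sloping branch, q* = 8.
Check: AVC at q = 8 is ¥90 ≤ P, so revenue covers variable cost.
Profit = P·q − TC = 282·8 − 1035 = ¥1221.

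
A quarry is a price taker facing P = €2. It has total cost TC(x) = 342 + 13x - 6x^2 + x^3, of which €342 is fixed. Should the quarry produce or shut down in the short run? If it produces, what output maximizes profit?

Shut down

From TC, MC = TC'(x) = 13 - 12x + 3x^2 and AVC = VC/x = 13 - 6x + x^2.
AVC is minimized where dAVC/dx = -6 + 2x = 0, at x = 3; min AVC = 13 - 6·3 + 3^2 = €4.
Since P = €2 < min AVC = €4, price fails to cover variable cost at any output.
Best response: produce nothing and absorb the €342 fixed cost.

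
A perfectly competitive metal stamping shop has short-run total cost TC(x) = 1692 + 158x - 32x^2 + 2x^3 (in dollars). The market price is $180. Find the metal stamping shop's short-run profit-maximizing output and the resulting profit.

Profit = -$240 at x = 11

AVC = 158 - 32x + 2x^2 has its minimum $30 at x = 8; price $180 clears that bar, so the firm operates.
MC = 158 - 64x + 6x^2. Setting P = MC and taking the root on the rising branch gives x* = 11.
TR = 180·11 = 1980. TC = 1692 + 528 = 2220. Profit = 1980 − 2220 = -$240.
That loss of $240 beats the $1692 the firm would lose by shutting down; producing recovers $1452 of fixed cost.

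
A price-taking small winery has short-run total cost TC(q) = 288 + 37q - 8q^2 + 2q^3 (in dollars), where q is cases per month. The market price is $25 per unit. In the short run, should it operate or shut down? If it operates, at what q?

Shut down

Strip out fixed cost: VC = 37q - 8q^2 + 2q^3. Then AVC = 37 - 8q + 2q^2 and MC = 37 - 16q + 6q^2.
The AVC parabola has its vertex at q = 8/4 = 2, where AVC = 37 - 8·2 + 2·2^2 = $29.
Since P = $25 < min AVC = $29, price fails to cover variable cost at any output.
Best response: produce nothing and absorb the $288 fixed cost.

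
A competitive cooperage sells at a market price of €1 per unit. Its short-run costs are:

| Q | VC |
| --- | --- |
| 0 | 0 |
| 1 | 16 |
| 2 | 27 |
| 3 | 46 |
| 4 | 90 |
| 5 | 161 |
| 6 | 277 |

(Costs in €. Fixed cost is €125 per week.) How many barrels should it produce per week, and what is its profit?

Q = 0 (shut down); profit = -€125

Compute π = P·Q − TC at each output: Q=0: -125; Q=1: -140; Q=2: -150; Q=3: -168; Q=4: -211; Q=5: -281; Q=6: -396.
Profit is highest at Q = 0. Equivalently, the lowest AVC in the table is 27/2 ≈ €13.50 at Q = 2, and P = €1 falls below it — price never covers variable cost, so the firm shuts down and loses only its fixed cost.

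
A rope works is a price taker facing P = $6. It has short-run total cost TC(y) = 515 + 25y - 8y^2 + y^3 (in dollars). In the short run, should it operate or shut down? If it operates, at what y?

From TC, MC = TC'(y) = 25 - 16y + 3y^2 and AVC = VC/y = 25 - 8y + y^2.
AVC is minimized where dAVC/dy = -8 + 2y = 0, at y = 4; min AVC = 25 - 8·4 + 4^2 = $9.
With P < min AVC ($6 < $9), every unit sold adds to the loss.
The firm minimizes its loss by shutting down and losing only its fixed cost of $515.

Shut down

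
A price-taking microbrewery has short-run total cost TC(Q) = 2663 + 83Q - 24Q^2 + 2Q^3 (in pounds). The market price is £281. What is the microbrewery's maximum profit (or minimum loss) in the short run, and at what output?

AVC = 83 - 24Q + 2Q^2; min AVC = £11 at Q = 6. Since P = £281 ≥ min AVC, the firm produces.
With MC = 83 - 48Q + 6Q^2, P = MC on the upward-sloping part at Q* = 11.
TR = 281·11 = 3091. TC = 2663 + 671 = 3334. Profit = 3091 − 3334 = -£243.
By producing, the firm covers all variable cost plus £2420 of fixed cost; shutting down would lose the full £2663.

Profit = -£243 at Q = 11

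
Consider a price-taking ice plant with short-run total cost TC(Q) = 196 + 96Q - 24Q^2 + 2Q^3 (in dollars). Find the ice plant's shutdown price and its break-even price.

Shutdown price = $24; break-even price = $54

Shutdown price = min AVC. AVC = 96 - 24Q + 2Q^2, with vertex at Q = 6 and minimum $24.
ATC = 196/Q + 96 - 24Q + 2Q^2. Setting dATC/dQ = −196/Q^2 − 24 + 4Q = 0 gives Q = 7 (since 4·7^3 − 24·7^2 = 196).
min ATC = 196/7 + 96 − 24·7 + 2·7^2 = $54. That is the break-even price.
Between these two prices the firm operates at a loss; above $54 it earns a profit.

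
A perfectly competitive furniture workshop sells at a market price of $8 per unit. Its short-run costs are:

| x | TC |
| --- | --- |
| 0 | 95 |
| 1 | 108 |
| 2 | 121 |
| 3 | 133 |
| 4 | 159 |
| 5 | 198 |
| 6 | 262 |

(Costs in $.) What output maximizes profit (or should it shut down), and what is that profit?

Compute π = P·x − TC at each output: x=0: -95; x=1: -100; x=2: -105; x=3: -109; x=4: -127; x=5: -158; x=6: -214.
Profit is highest at x = 0. Equivalently, the lowest AVC in the table is 38/3 ≈ $12.67 at x = 3, and P = $8 falls below it — price never covers variable cost, so the firm shuts down and loses only its fixed cost.

x = 0 (shut down); profit = -$95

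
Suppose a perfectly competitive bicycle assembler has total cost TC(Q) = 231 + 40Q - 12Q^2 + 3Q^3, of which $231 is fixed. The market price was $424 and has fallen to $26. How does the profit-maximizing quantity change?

AVC = 40 - 12Q + 3Q^2, minimized at Q = 2 where min AVC = $28. MC = 40 - 24Q + 9Q^2.
With P = $424 above the shutdown price, P = MC gives Q = 8.
At P = $26 < min AVC = $28, price no longer covers variable cost at any output, so the firm shuts down: Q = 0.

Output falls from 8 to 0 (the firm shuts down)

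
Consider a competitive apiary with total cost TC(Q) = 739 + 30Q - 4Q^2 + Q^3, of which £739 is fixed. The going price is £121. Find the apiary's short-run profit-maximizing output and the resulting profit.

AVC = 30 - 4Q + Q^2; min AVC = £26 at Q = 2. Since P = £121 ≥ min AVC, the firm produces.
With MC = 30 - 8Q + 3Q^2, P = MC on the upward-sloping part at Q* = 7.
TR = 121·7 = 847. TC = 739 + 357 = 1096. Profit = 847 − 1096 = -£249.
By producing, the firm covers all variable cost plus £490 of fixed cost; shutting down would lose the full £739.

Profit = -£249 at Q = 7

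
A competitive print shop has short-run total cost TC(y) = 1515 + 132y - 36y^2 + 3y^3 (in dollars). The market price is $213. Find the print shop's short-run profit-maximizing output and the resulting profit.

Profit = -$57 at y = 9

AVC = 132 - 36y + 3y^2; min AVC = $24 at y = 6. Since P = $213 ≥ min AVC, the firm produces.
With MC = 132 - 72y + 9y^2, P = MC on the upward-sloping part at y* = 9.
TR = 213·9 = 1917. TC = 1515 + 459 = 1974. Profit = 1917 − 1974 = -$57.
That loss of $57 beats the $1515 the firm would lose by shutting down; producing recovers $1458 of fixed cost.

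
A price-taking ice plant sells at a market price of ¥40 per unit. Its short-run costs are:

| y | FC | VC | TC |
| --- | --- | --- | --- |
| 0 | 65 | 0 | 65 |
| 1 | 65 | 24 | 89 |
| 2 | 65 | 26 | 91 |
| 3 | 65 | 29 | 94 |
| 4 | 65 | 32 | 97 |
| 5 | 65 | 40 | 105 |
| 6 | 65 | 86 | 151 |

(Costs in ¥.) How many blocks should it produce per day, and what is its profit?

Compute π = P·y − TC at each output: y=0: -65; y=1: -49; y=2: -11; y=3: 26; y=4: 63; y=5: 95; y=6: 89.
Profit is maximized at y = 5. AVC there is 40/5 = ¥8 ≤ P, so producing beats shutting down (which would give -¥65).

y = 5; profit = ¥95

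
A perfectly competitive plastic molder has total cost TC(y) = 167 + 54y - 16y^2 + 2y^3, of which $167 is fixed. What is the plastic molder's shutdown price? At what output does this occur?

$22 per unit, at y = 4

The firm shuts down when price falls below the minimum of average variable cost. AVC = VC/y = 54 - 16y + 2y^2.
dAVC/dy = -16 + 4y = 0 gives y = 4. min AVC = 54 - 16·4 + 2·4^2 = 22.
So the shutdown price is $22.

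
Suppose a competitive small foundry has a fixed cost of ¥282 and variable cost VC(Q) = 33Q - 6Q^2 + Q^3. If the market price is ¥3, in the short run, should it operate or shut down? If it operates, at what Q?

From TC, MC = TC'(Q) = 33 - 12Q + 3Q^2 and AVC = VC/Q = 33 - 6Q + Q^2.
The AVC parabola has its vertex at Q = 6/2 = 3, where AVC = 33 - 6·3 + 3^2 = ¥24.
Since P = ¥3 < min AVC = ¥24, price fails to cover variable cost at any output.
Best response: produce nothing and absorb the ¥282 fixed cost.

Shut down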